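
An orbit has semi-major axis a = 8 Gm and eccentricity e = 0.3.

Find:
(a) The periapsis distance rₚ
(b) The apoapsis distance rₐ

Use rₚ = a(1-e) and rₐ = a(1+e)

Convert to SI: a = 8 Gm = 8e+09 m.
(a) rₚ = a(1 − e) = 8e+09 · (1 − 0.3) = 8e+09 · 0.7 ≈ 5.6e+09 m = 5.6 Gm.
(b) rₐ = a(1 + e) = 8e+09 · (1 + 0.3) = 8e+09 · 1.3 ≈ 1.04e+10 m = 10.4 Gm.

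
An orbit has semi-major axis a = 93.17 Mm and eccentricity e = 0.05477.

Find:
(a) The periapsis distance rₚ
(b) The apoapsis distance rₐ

Convert to SI: a = 93.17 Mm = 9.317e+07 m.
(a) rₚ = a(1 − e) = 9.317e+07 · (1 − 0.05477) = 9.317e+07 · 0.94523 ≈ 8.807e+07 m = 88.07 Mm.
(b) rₐ = a(1 + e) = 9.317e+07 · (1 + 0.05477) = 9.317e+07 · 1.05477 ≈ 9.827e+07 m = 98.27 Mm.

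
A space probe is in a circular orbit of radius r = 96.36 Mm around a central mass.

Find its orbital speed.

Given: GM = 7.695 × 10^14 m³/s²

Convert to SI: r = 96.36 Mm = 9.636e+07 m.
For a circular orbit, gravity supplies the centripetal force, so v = √(GM / r).
v = √(7.695e+14 / 9.636e+07) m/s ≈ 2826 m/s = 2.826 km/s.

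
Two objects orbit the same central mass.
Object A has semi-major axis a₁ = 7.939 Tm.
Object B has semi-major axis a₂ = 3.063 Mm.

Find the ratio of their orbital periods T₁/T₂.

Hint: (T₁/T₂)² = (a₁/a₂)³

Convert to SI: a₁ = 7.939 Tm = 7.939e+12 m; a₂ = 3.063 Mm = 3.063e+06 m.
From Kepler's third law, (T₁/T₂)² = (a₁/a₂)³, so T₁/T₂ = (a₁/a₂)^(3/2).
a₁/a₂ = 7.939e+12 / 3.063e+06 = 2.5919e+06.
T₁/T₂ = (2.5919e+06)^(3/2) ≈ 4.173e+09.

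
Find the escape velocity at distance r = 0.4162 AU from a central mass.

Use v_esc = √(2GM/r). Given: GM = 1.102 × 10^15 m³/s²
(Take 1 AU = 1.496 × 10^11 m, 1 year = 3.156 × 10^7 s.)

Convert to SI: r = 0.4162 AU = 6.22635e+10 m.
Escape velocity comes from setting total energy to zero: ½v² − GM/r = 0 ⇒ v_esc = √(2GM / r).
v_esc = √(2 · 1.102e+15 / 6.22635e+10) m/s ≈ 188.1 m/s = 0.03969 AU/year.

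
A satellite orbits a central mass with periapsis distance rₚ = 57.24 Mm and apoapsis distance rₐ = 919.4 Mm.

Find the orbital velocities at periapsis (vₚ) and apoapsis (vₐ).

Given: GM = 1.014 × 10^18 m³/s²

Convert to SI: rₚ = 57.24 Mm = 5.724e+07 m; rₐ = 919.4 Mm = 9.194e+08 m.
Use the vis-viva equation v² = GM(2/r − 1/a) with a = (rₚ + rₐ)/2 = (5.724e+07 + 9.194e+08)/2 = 4.8832e+08 m.
vₚ = √(GM · (2/rₚ − 1/a)) = √(1.014e+18 · (2/5.724e+07 − 1/4.8832e+08)) m/s ≈ 1.826e+05 m/s = 182.6 km/s.
vₐ = √(GM · (2/rₐ − 1/a)) = √(1.014e+18 · (2/9.194e+08 − 1/4.8832e+08)) m/s ≈ 1.137e+04 m/s = 11.37 km/s.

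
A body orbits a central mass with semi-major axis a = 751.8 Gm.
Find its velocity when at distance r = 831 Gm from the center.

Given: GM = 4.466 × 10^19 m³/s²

Convert to SI: a = 751.8 Gm = 7.518e+11 m; r = 831 Gm = 8.31e+11 m.
Vis-viva: v = √(GM · (2/r − 1/a)).
2/r − 1/a = 2/8.31e+11 − 1/7.518e+11 = 1.0766e-12 m⁻¹.
v = √(4.466e+19 · 1.0766e-12) m/s ≈ 6934 m/s = 6.934 km/s.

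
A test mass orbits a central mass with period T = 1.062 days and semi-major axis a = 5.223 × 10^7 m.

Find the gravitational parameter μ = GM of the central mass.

Convert to SI: T = 1.062 days = 91756.8 s.
GM = 4π² · a³ / T².
GM = 4π² · (5.223e+07)³ / (91756.8)² m³/s² ≈ 6.681e+14 m³/s² = 6.681 × 10^14 m³/s².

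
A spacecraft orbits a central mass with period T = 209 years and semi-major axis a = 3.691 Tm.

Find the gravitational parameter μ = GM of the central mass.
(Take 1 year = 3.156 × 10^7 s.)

Convert to SI: T = 209 years = 6.59604e+09 s; a = 3.691 Tm = 3.691e+12 m.
GM = 4π² · a³ / T².
GM = 4π² · (3.691e+12)³ / (6.59604e+09)² m³/s² ≈ 4.563e+19 m³/s² = 4.563 × 10^19 m³/s².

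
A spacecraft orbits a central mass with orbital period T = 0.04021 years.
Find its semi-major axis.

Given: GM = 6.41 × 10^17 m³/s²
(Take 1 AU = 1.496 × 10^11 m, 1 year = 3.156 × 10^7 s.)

Convert to SI: T = 0.04021 years = 1.26903e+06 s.
Invert Kepler's third law: a = (GM · T² / (4π²))^(1/3).
Substituting T = 1.26903e+06 s and GM = 6.41e+17 m³/s²:
a = (6.41e+17 · (1.26903e+06)² / (4π²))^(1/3) m
a ≈ 2.968e+09 m = 0.01984 AU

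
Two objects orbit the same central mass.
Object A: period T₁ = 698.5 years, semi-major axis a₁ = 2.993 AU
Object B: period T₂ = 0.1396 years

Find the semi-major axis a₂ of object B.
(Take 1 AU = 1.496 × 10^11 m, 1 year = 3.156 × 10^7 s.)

Convert to SI: T₁ = 698.5 years = 2.20447e+10 s; a₁ = 2.993 AU = 4.47753e+11 m; T₂ = 0.1396 years = 4.40578e+06 s.
Kepler's third law: (T₁/T₂)² = (a₁/a₂)³ ⇒ a₂ = a₁ · (T₂/T₁)^(2/3).
T₂/T₁ = 4.40578e+06 / 2.20447e+10 = 0.000199857.
a₂ = 4.47753e+11 · (0.000199857)^(2/3) m ≈ 1.531e+09 m = 0.01023 AU.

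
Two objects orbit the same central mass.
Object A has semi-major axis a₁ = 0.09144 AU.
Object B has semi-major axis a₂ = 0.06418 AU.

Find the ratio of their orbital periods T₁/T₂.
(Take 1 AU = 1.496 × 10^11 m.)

Convert to SI: a₁ = 0.09144 AU = 1.36794e+10 m; a₂ = 0.06418 AU = 9.60133e+09 m.
From Kepler's third law, (T₁/T₂)² = (a₁/a₂)³, so T₁/T₂ = (a₁/a₂)^(3/2).
a₁/a₂ = 1.36794e+10 / 9.60133e+09 = 1.42474.
T₁/T₂ = (1.42474)^(3/2) ≈ 1.701.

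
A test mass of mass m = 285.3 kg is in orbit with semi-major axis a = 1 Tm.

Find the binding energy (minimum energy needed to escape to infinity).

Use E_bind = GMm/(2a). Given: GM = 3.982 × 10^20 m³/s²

Convert to SI: a = 1 Tm = 1e+12 m.
Total orbital energy is E = −GMm/(2a); binding energy is E_bind = −E = GMm/(2a).
E_bind = 3.982e+20 · 285.3 / (2 · 1e+12) J ≈ 5.68e+10 J = 56.8 GJ.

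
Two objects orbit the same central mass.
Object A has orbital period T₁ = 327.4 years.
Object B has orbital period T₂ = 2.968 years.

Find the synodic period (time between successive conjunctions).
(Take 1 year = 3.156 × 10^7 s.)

Convert to SI: T₁ = 327.4 years = 1.03327e+10 s; T₂ = 2.968 years = 9.36701e+07 s.
T_syn = |T₁ · T₂ / (T₁ − T₂)|.
T_syn = |1.03327e+10 · 9.36701e+07 / (1.03327e+10 − 9.36701e+07)| s ≈ 9.453e+07 s = 2.995 years.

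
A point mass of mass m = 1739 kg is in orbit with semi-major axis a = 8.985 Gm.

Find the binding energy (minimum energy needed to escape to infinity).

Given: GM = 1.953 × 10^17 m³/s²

Convert to SI: a = 8.985 Gm = 8.985e+09 m.
Total orbital energy is E = −GMm/(2a); binding energy is E_bind = −E = GMm/(2a).
E_bind = 1.953e+17 · 1739 / (2 · 8.985e+09) J ≈ 1.89e+10 J = 18.9 GJ.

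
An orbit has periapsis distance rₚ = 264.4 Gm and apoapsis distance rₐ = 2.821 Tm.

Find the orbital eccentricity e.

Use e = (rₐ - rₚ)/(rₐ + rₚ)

Convert to SI: rₚ = 264.4 Gm = 2.644e+11 m; rₐ = 2.821 Tm = 2.821e+12 m.
e = (rₐ − rₚ) / (rₐ + rₚ).
e = (2.821e+12 − 2.644e+11) / (2.821e+12 + 2.644e+11) = 2.5566e+12 / 3.0854e+12 ≈ 0.8286.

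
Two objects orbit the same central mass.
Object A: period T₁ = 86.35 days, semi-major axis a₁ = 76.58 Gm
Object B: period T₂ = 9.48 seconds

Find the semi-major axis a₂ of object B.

Convert to SI: T₁ = 86.35 days = 7.46064e+06 s; a₁ = 76.58 Gm = 7.658e+10 m.
Kepler's third law: (T₁/T₂)² = (a₁/a₂)³ ⇒ a₂ = a₁ · (T₂/T₁)^(2/3).
T₂/T₁ = 9.48 / 7.46064e+06 = 1.27067e-06.
a₂ = 7.658e+10 · (1.27067e-06)^(2/3) m ≈ 8.984e+06 m = 8.984 Mm.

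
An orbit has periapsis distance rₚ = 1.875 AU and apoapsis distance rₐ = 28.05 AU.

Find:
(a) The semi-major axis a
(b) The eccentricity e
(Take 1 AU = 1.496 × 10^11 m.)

Convert to SI: rₚ = 1.875 AU = 2.805e+11 m; rₐ = 28.05 AU = 4.19628e+12 m.
(a) a = (rₚ + rₐ) / 2 = (2.805e+11 + 4.19628e+12) / 2 ≈ 2.238e+12 m = 14.96 AU.
(b) e = (rₐ − rₚ) / (rₐ + rₚ) = (4.19628e+12 − 2.805e+11) / (4.19628e+12 + 2.805e+11) ≈ 0.8747.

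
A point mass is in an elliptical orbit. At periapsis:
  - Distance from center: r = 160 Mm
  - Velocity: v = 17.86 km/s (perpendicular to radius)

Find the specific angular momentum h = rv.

Convert to SI: r = 160 Mm = 1.6e+08 m; v = 17.86 km/s = 17860 m/s.
With v perpendicular to r, h = r · v.
h = 1.6e+08 · 17860 m²/s ≈ 2.858e+12 m²/s.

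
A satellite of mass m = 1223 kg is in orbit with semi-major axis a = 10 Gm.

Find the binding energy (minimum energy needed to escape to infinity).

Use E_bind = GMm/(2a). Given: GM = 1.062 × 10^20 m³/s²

Convert to SI: a = 10 Gm = 1e+10 m.
Total orbital energy is E = −GMm/(2a); binding energy is E_bind = −E = GMm/(2a).
E_bind = 1.062e+20 · 1223 / (2 · 1e+10) J ≈ 6.494e+12 J = 6.494 TJ.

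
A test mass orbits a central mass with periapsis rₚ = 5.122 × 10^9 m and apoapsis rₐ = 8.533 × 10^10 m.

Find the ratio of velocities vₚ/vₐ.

Conservation of angular momentum gives rₚvₚ = rₐvₐ, so vₚ/vₐ = rₐ/rₚ.
vₚ/vₐ = 8.533e+10 / 5.122e+09 ≈ 16.66.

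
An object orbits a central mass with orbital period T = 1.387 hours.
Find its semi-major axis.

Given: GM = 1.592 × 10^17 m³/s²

Convert to SI: T = 1.387 hours = 4993.2 s.
Invert Kepler's third law: a = (GM · T² / (4π²))^(1/3).
Substituting T = 4993.2 s and GM = 1.592e+17 m³/s²:
a = (1.592e+17 · (4993.2)² / (4π²))^(1/3) m
a ≈ 4.65e+07 m = 46.5 Mm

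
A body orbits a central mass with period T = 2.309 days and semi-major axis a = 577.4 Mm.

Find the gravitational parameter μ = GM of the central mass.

Convert to SI: T = 2.309 days = 199498 s; a = 577.4 Mm = 5.774e+08 m.
GM = 4π² · a³ / T².
GM = 4π² · (5.774e+08)³ / (199498)² m³/s² ≈ 1.909e+17 m³/s² = 1.909 × 10^17 m³/s².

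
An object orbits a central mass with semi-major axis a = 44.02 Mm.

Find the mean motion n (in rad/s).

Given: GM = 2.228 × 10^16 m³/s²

Convert to SI: a = 44.02 Mm = 4.402e+07 m.
n = √(GM / a³).
n = √(2.228e+16 / (4.402e+07)³) rad/s ≈ 0.0005111 rad/s.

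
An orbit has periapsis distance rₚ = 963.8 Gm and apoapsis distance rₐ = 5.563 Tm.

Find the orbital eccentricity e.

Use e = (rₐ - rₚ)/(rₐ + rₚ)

Convert to SI: rₚ = 963.8 Gm = 9.638e+11 m; rₐ = 5.563 Tm = 5.563e+12 m.
e = (rₐ − rₚ) / (rₐ + rₚ).
e = (5.563e+12 − 9.638e+11) / (5.563e+12 + 9.638e+11) = 4.5992e+12 / 6.5268e+12 ≈ 0.7047.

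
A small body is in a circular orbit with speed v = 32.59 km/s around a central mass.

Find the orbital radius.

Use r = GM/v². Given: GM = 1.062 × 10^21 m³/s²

Convert to SI: v = 32.59 km/s = 32590 m/s.
For a circular orbit, v² = GM / r, so r = GM / v².
r = 1.062e+21 / (32590)² m ≈ 9.999e+11 m = 999.9 Gm.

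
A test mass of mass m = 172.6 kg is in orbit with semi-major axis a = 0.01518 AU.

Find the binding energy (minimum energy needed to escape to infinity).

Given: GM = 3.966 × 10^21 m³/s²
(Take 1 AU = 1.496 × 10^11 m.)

Convert to SI: a = 0.01518 AU = 2.27093e+09 m.
Total orbital energy is E = −GMm/(2a); binding energy is E_bind = −E = GMm/(2a).
E_bind = 3.966e+21 · 172.6 / (2 · 2.27093e+09) J ≈ 1.507e+14 J = 150.7 TJ.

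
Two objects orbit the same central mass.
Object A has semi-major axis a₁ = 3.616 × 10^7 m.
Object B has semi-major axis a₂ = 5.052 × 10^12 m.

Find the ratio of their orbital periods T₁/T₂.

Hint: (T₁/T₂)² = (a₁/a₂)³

From Kepler's third law, (T₁/T₂)² = (a₁/a₂)³, so T₁/T₂ = (a₁/a₂)^(3/2).
a₁/a₂ = 3.616e+07 / 5.052e+12 = 7.15756e-06.
T₁/T₂ = (7.15756e-06)^(3/2) ≈ 1.915e-08.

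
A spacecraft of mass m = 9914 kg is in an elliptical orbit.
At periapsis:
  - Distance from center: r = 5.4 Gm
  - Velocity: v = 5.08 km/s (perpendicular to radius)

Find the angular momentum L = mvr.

Convert to SI: r = 5.4 Gm = 5.4e+09 m; v = 5.08 km/s = 5080 m/s.
Since v is perpendicular to r, L = m · v · r.
L = 9914 · 5080 · 5.4e+09 kg·m²/s ≈ 2.72e+17 kg·m²/s.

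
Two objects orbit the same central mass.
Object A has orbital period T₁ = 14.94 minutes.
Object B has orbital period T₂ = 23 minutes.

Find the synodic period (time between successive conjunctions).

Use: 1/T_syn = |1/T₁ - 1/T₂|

Convert to SI: T₁ = 14.94 minutes = 896.4 s; T₂ = 23 minutes = 1380 s.
T_syn = |T₁ · T₂ / (T₁ − T₂)|.
T_syn = |896.4 · 1380 / (896.4 − 1380)| s ≈ 2558 s = 42.63 minutes.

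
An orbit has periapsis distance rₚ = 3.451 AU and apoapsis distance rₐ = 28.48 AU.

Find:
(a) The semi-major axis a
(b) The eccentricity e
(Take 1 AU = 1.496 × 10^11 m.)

Convert to SI: rₚ = 3.451 AU = 5.1627e+11 m; rₐ = 28.48 AU = 4.26061e+12 m.
(a) a = (rₚ + rₐ) / 2 = (5.1627e+11 + 4.26061e+12) / 2 ≈ 2.388e+12 m = 15.97 AU.
(b) e = (rₐ − rₚ) / (rₐ + rₚ) = (4.26061e+12 − 5.1627e+11) / (4.26061e+12 + 5.1627e+11) ≈ 0.7838.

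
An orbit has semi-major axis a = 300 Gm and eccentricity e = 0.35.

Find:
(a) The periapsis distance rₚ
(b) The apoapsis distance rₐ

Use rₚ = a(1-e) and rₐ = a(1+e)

Convert to SI: a = 300 Gm = 3e+11 m.
(a) rₚ = a(1 − e) = 3e+11 · (1 − 0.35) = 3e+11 · 0.65 ≈ 1.95e+11 m = 195 Gm.
(b) rₐ = a(1 + e) = 3e+11 · (1 + 0.35) = 3e+11 · 1.35 ≈ 4.05e+11 m = 405 Gm.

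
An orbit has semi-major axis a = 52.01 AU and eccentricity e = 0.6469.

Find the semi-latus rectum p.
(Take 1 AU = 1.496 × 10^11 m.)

Convert to SI: a = 52.01 AU = 7.7807e+12 m.
p = a (1 − e²).
p = 7.7807e+12 · (1 − (0.6469)²) = 7.7807e+12 · 0.58152 ≈ 4.525e+12 m = 30.24 AU.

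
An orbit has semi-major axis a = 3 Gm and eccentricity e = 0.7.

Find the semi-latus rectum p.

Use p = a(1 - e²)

Convert to SI: a = 3 Gm = 3e+09 m.
p = a (1 − e²).
p = 3e+09 · (1 − (0.7)²) = 3e+09 · 0.51 ≈ 1.53e+09 m = 1.53 Gm.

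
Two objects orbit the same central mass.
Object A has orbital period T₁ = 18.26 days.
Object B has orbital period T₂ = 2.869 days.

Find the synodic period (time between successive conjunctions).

Convert to SI: T₁ = 18.26 days = 1.57766e+06 s; T₂ = 2.869 days = 247882 s.
T_syn = |T₁ · T₂ / (T₁ − T₂)|.
T_syn = |1.57766e+06 · 247882 / (1.57766e+06 − 247882)| s ≈ 2.941e+05 s = 3.404 days.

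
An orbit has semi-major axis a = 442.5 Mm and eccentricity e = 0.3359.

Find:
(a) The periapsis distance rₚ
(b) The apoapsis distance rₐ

Convert to SI: a = 442.5 Mm = 4.425e+08 m.
(a) rₚ = a(1 − e) = 4.425e+08 · (1 − 0.3359) = 4.425e+08 · 0.6641 ≈ 2.939e+08 m = 293.9 Mm.
(b) rₐ = a(1 + e) = 4.425e+08 · (1 + 0.3359) = 4.425e+08 · 1.3359 ≈ 5.911e+08 m = 591.1 Mm.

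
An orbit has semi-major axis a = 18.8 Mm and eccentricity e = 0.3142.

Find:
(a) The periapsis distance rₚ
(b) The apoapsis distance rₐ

Convert to SI: a = 18.8 Mm = 1.88e+07 m.
(a) rₚ = a(1 − e) = 1.88e+07 · (1 − 0.3142) = 1.88e+07 · 0.6858 ≈ 1.289e+07 m = 12.89 Mm.
(b) rₐ = a(1 + e) = 1.88e+07 · (1 + 0.3142) = 1.88e+07 · 1.3142 ≈ 2.471e+07 m = 24.71 Mm.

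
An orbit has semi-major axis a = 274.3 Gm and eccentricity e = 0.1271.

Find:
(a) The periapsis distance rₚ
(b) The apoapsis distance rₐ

Convert to SI: a = 274.3 Gm = 2.743e+11 m.
(a) rₚ = a(1 − e) = 2.743e+11 · (1 − 0.1271) = 2.743e+11 · 0.8729 ≈ 2.394e+11 m = 239.4 Gm.
(b) rₐ = a(1 + e) = 2.743e+11 · (1 + 0.1271) = 2.743e+11 · 1.1271 ≈ 3.092e+11 m = 309.2 Gm.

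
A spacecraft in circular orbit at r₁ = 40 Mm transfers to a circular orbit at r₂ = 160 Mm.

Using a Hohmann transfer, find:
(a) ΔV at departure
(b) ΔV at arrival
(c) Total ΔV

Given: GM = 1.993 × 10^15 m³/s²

Convert to SI: r₁ = 40 Mm = 4e+07 m; r₂ = 160 Mm = 1.6e+08 m.
Transfer semi-major axis: a_t = (r₁ + r₂)/2 = (4e+07 + 1.6e+08)/2 = 1e+08 m.
Circular speeds: v₁ = √(GM/r₁) = 7058.68 m/s, v₂ = √(GM/r₂) = 3529.34 m/s.
Transfer speeds (vis-viva v² = GM(2/r − 1/a_t)): v₁ᵗ = 8928.61 m/s, v₂ᵗ = 2232.15 m/s.
(a) ΔV₁ = |v₁ᵗ − v₁| ≈ 1870 m/s = 1.87 km/s.
(b) ΔV₂ = |v₂ − v₂ᵗ| ≈ 1297 m/s = 1.297 km/s.
(c) ΔV_total = ΔV₁ + ΔV₂ ≈ 3167 m/s = 3.167 km/s.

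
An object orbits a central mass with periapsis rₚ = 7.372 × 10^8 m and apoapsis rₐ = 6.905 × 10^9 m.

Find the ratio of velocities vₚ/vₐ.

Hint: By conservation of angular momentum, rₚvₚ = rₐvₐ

Conservation of angular momentum gives rₚvₚ = rₐvₐ, so vₚ/vₐ = rₐ/rₚ.
vₚ/vₐ = 6.905e+09 / 7.372e+08 ≈ 9.367.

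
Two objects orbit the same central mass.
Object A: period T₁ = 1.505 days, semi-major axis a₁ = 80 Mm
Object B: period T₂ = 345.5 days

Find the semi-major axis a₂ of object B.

Convert to SI: T₁ = 1.505 days = 130032 s; a₁ = 80 Mm = 8e+07 m; T₂ = 345.5 days = 2.98512e+07 s.
Kepler's third law: (T₁/T₂)² = (a₁/a₂)³ ⇒ a₂ = a₁ · (T₂/T₁)^(2/3).
T₂/T₁ = 2.98512e+07 / 130032 = 229.568.
a₂ = 8e+07 · (229.568)^(2/3) m ≈ 2.999e+09 m = 2.999 Gm.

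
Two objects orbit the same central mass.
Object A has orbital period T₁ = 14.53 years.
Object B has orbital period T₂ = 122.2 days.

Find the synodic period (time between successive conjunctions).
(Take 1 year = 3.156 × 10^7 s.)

Convert to SI: T₁ = 14.53 years = 4.58567e+08 s; T₂ = 122.2 days = 1.05581e+07 s.
T_syn = |T₁ · T₂ / (T₁ − T₂)|.
T_syn = |4.58567e+08 · 1.05581e+07 / (4.58567e+08 − 1.05581e+07)| s ≈ 1.081e+07 s = 125.1 days.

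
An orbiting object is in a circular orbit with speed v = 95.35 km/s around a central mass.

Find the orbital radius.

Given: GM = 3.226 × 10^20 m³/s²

Convert to SI: v = 95.35 km/s = 95350 m/s.
For a circular orbit, v² = GM / r, so r = GM / v².
r = 3.226e+20 / (95350)² m ≈ 3.548e+10 m = 35.48 Gm.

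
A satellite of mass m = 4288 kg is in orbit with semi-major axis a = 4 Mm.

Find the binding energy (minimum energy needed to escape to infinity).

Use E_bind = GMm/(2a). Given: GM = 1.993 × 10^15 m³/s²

Convert to SI: a = 4 Mm = 4e+06 m.
Total orbital energy is E = −GMm/(2a); binding energy is E_bind = −E = GMm/(2a).
E_bind = 1.993e+15 · 4288 / (2 · 4e+06) J ≈ 1.068e+12 J = 1.068 TJ.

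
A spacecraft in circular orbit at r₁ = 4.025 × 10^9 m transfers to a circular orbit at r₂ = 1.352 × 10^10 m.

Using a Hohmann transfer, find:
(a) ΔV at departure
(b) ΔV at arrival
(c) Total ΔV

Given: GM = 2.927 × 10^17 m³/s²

Transfer semi-major axis: a_t = (r₁ + r₂)/2 = (4.025e+09 + 1.352e+10)/2 = 8.7725e+09 m.
Circular speeds: v₁ = √(GM/r₁) = 8527.63 m/s, v₂ = √(GM/r₂) = 4652.89 m/s.
Transfer speeds (vis-viva v² = GM(2/r − 1/a_t)): v₁ᵗ = 10586.6 m/s, v₂ᵗ = 3151.7 m/s.
(a) ΔV₁ = |v₁ᵗ − v₁| ≈ 2059 m/s = 2.059 km/s.
(b) ΔV₂ = |v₂ − v₂ᵗ| ≈ 1501 m/s = 1.501 km/s.
(c) ΔV_total = ΔV₁ + ΔV₂ ≈ 3560 m/s = 3.56 km/s.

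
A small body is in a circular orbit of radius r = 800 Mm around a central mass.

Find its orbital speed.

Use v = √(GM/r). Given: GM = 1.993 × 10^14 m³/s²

Convert to SI: r = 800 Mm = 8e+08 m.
For a circular orbit, gravity supplies the centripetal force, so v = √(GM / r).
v = √(1.993e+14 / 8e+08) m/s ≈ 499.1 m/s = 499.1 m/s.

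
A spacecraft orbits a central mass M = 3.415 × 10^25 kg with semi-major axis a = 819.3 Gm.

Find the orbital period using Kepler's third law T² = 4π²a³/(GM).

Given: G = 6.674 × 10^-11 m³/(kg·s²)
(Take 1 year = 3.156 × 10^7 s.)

Convert to SI: a = 819.3 Gm = 8.193e+11 m.
GM = G · M = 6.674e-11 · 3.415e+25 = 2.27917e+15 m³/s².
Kepler's third law: T = 2π √(a³ / GM).
Substituting a = 8.193e+11 m and GM = 2.27917e+15 m³/s²:
T = 2π √((8.193e+11)³ / 2.27917e+15) s
T ≈ 9.76e+10 s = 3093 years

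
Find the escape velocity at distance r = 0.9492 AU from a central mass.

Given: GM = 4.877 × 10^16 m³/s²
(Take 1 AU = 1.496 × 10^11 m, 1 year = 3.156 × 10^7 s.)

Convert to SI: r = 0.9492 AU = 1.42e+11 m.
Escape velocity comes from setting total energy to zero: ½v² − GM/r = 0 ⇒ v_esc = √(2GM / r).
v_esc = √(2 · 4.877e+16 / 1.42e+11) m/s ≈ 828.8 m/s = 0.1748 AU/year.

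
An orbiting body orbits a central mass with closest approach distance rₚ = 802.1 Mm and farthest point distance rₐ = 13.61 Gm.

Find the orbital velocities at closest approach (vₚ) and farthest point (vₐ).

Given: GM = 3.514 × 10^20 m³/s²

Convert to SI: rₚ = 802.1 Mm = 8.021e+08 m; rₐ = 13.61 Gm = 1.361e+10 m.
Use the vis-viva equation v² = GM(2/r − 1/a) with a = (rₚ + rₐ)/2 = (8.021e+08 + 1.361e+10)/2 = 7.20605e+09 m.
vₚ = √(GM · (2/rₚ − 1/a)) = √(3.514e+20 · (2/8.021e+08 − 1/7.20605e+09)) m/s ≈ 9.096e+05 m/s = 909.6 km/s.
vₐ = √(GM · (2/rₐ − 1/a)) = √(3.514e+20 · (2/1.361e+10 − 1/7.20605e+09)) m/s ≈ 5.361e+04 m/s = 53.61 km/s.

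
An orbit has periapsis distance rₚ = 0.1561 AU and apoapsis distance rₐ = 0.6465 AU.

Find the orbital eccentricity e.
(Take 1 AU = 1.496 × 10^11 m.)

Convert to SI: rₚ = 0.1561 AU = 2.33526e+10 m; rₐ = 0.6465 AU = 9.67164e+10 m.
e = (rₐ − rₚ) / (rₐ + rₚ).
e = (9.67164e+10 − 2.33526e+10) / (9.67164e+10 + 2.33526e+10) = 7.33638e+10 / 1.20069e+11 ≈ 0.611.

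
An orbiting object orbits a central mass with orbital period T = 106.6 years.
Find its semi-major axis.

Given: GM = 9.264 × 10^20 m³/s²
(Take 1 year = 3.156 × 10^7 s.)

Convert to SI: T = 106.6 years = 3.3643e+09 s.
Invert Kepler's third law: a = (GM · T² / (4π²))^(1/3).
Substituting T = 3.3643e+09 s and GM = 9.264e+20 m³/s²:
a = (9.264e+20 · (3.3643e+09)² / (4π²))^(1/3) m
a ≈ 6.428e+12 m = 6.428 Tm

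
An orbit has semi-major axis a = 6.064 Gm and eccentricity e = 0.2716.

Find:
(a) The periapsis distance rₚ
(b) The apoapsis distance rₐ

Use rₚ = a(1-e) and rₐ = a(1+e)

Convert to SI: a = 6.064 Gm = 6.064e+09 m.
(a) rₚ = a(1 − e) = 6.064e+09 · (1 − 0.2716) = 6.064e+09 · 0.7284 ≈ 4.417e+09 m = 4.417 Gm.
(b) rₐ = a(1 + e) = 6.064e+09 · (1 + 0.2716) = 6.064e+09 · 1.2716 ≈ 7.711e+09 m = 7.711 Gm.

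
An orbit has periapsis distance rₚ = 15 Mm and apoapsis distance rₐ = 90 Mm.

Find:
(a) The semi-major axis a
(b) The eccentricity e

Convert to SI: rₚ = 15 Mm = 1.5e+07 m; rₐ = 90 Mm = 9e+07 m.
(a) a = (rₚ + rₐ) / 2 = (1.5e+07 + 9e+07) / 2 ≈ 5.25e+07 m = 52.5 Mm.
(b) e = (rₐ − rₚ) / (rₐ + rₚ) = (9e+07 − 1.5e+07) / (9e+07 + 1.5e+07) ≈ 0.7143.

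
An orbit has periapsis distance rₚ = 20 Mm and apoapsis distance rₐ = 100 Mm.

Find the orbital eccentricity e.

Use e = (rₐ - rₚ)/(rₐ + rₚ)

Convert to SI: rₚ = 20 Mm = 2e+07 m; rₐ = 100 Mm = 1e+08 m.
e = (rₐ − rₚ) / (rₐ + rₚ).
e = (1e+08 − 2e+07) / (1e+08 + 2e+07) = 8e+07 / 1.2e+08 ≈ 0.6667.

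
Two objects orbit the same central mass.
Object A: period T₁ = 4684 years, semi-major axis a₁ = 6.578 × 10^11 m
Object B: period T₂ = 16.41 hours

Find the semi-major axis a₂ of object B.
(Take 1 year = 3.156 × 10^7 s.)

Convert to SI: T₁ = 4684 years = 1.47827e+11 s; T₂ = 16.41 hours = 59076 s.
Kepler's third law: (T₁/T₂)² = (a₁/a₂)³ ⇒ a₂ = a₁ · (T₂/T₁)^(2/3).
T₂/T₁ = 59076 / 1.47827e+11 = 3.99629e-07.
a₂ = 6.578e+11 · (3.99629e-07)^(2/3) m ≈ 3.569e+07 m = 3.569 × 10^7 m.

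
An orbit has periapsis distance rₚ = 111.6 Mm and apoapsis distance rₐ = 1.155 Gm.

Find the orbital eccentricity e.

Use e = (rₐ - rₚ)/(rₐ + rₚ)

Convert to SI: rₚ = 111.6 Mm = 1.116e+08 m; rₐ = 1.155 Gm = 1.155e+09 m.
e = (rₐ − rₚ) / (rₐ + rₚ).
e = (1.155e+09 − 1.116e+08) / (1.155e+09 + 1.116e+08) = 1.0434e+09 / 1.2666e+09 ≈ 0.8238.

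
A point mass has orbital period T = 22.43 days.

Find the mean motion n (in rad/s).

Convert to SI: T = 22.43 days = 1.93795e+06 s.
n = 2π / T.
n = 2π / 1.93795e+06 s ≈ 3.242e-06 rad/s.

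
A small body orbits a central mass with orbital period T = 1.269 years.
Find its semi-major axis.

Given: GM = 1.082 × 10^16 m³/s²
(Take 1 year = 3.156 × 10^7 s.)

Convert to SI: T = 1.269 years = 4.00496e+07 s.
Invert Kepler's third law: a = (GM · T² / (4π²))^(1/3).
Substituting T = 4.00496e+07 s and GM = 1.082e+16 m³/s²:
a = (1.082e+16 · (4.00496e+07)² / (4π²))^(1/3) m
a ≈ 7.604e+09 m = 7.604 Gm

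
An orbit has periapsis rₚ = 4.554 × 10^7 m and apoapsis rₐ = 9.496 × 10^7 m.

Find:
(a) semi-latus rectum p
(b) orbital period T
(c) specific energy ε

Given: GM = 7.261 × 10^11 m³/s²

(a) From a = (rₚ + rₐ)/2 = 7.025e+07 m and e = (rₐ − rₚ)/(rₐ + rₚ) = 0.351744, p = a(1 − e²) = 7.025e+07 · (1 − (0.351744)²) ≈ 6.156e+07 m
(b) With a = (rₚ + rₐ)/2 = 7.025e+07 m, T = 2π √(a³/GM) = 2π √((7.025e+07)³/7.261e+11) s ≈ 4.342e+06 s
(c) With a = (rₚ + rₐ)/2 = 7.025e+07 m, ε = −GM/(2a) = −7.261e+11/(2 · 7.025e+07) J/kg ≈ -5168 J/kg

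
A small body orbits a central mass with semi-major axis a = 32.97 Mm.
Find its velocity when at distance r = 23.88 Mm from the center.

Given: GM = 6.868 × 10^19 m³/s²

Convert to SI: a = 32.97 Mm = 3.297e+07 m; r = 23.88 Mm = 2.388e+07 m.
Vis-viva: v = √(GM · (2/r − 1/a)).
2/r − 1/a = 2/2.388e+07 − 1/3.297e+07 = 5.34215e-08 m⁻¹.
v = √(6.868e+19 · 5.34215e-08) m/s ≈ 1.915e+06 m/s = 1915 km/s.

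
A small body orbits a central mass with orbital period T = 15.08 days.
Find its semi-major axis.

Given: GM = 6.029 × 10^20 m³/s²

Convert to SI: T = 15.08 days = 1.30291e+06 s.
Invert Kepler's third law: a = (GM · T² / (4π²))^(1/3).
Substituting T = 1.30291e+06 s and GM = 6.029e+20 m³/s²:
a = (6.029e+20 · (1.30291e+06)² / (4π²))^(1/3) m
a ≈ 2.96e+10 m = 29.6 Gm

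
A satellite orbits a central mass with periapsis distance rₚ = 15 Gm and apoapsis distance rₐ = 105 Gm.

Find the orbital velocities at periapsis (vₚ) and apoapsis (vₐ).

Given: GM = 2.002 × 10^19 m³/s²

Convert to SI: rₚ = 15 Gm = 1.5e+10 m; rₐ = 105 Gm = 1.05e+11 m.
Use the vis-viva equation v² = GM(2/r − 1/a) with a = (rₚ + rₐ)/2 = (1.5e+10 + 1.05e+11)/2 = 6e+10 m.
vₚ = √(GM · (2/rₚ − 1/a)) = √(2.002e+19 · (2/1.5e+10 − 1/6e+10)) m/s ≈ 4.833e+04 m/s = 48.33 km/s.
vₐ = √(GM · (2/rₐ − 1/a)) = √(2.002e+19 · (2/1.05e+11 − 1/6e+10)) m/s ≈ 6904 m/s = 6.904 km/s.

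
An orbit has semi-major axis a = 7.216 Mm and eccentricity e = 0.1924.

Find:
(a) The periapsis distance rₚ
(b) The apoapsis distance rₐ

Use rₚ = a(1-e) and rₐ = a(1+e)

Convert to SI: a = 7.216 Mm = 7.216e+06 m.
(a) rₚ = a(1 − e) = 7.216e+06 · (1 − 0.1924) = 7.216e+06 · 0.8076 ≈ 5.828e+06 m = 5.828 Mm.
(b) rₐ = a(1 + e) = 7.216e+06 · (1 + 0.1924) = 7.216e+06 · 1.1924 ≈ 8.604e+06 m = 8.604 Mm.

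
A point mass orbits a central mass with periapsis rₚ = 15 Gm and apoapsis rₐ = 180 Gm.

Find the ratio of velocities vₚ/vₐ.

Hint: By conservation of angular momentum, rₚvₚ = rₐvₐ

Convert to SI: rₚ = 15 Gm = 1.5e+10 m; rₐ = 180 Gm = 1.8e+11 m.
Conservation of angular momentum gives rₚvₚ = rₐvₐ, so vₚ/vₐ = rₐ/rₚ.
vₚ/vₐ = 1.8e+11 / 1.5e+10 ≈ 12.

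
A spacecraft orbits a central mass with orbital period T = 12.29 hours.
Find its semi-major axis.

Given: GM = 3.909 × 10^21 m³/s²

Convert to SI: T = 12.29 hours = 44244 s.
Invert Kepler's third law: a = (GM · T² / (4π²))^(1/3).
Substituting T = 44244 s and GM = 3.909e+21 m³/s²:
a = (3.909e+21 · (44244)² / (4π²))^(1/3) m
a ≈ 5.787e+09 m = 5.787 Gm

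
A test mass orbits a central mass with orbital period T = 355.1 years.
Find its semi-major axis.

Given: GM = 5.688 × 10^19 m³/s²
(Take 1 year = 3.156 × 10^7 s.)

Convert to SI: T = 355.1 years = 1.1207e+10 s.
Invert Kepler's third law: a = (GM · T² / (4π²))^(1/3).
Substituting T = 1.1207e+10 s and GM = 5.688e+19 m³/s²:
a = (5.688e+19 · (1.1207e+10)² / (4π²))^(1/3) m
a ≈ 5.656e+12 m = 5.656 Tm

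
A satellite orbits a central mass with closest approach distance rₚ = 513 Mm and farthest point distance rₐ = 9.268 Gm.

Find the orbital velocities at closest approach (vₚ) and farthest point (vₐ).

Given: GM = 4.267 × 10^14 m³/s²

Convert to SI: rₚ = 513 Mm = 5.13e+08 m; rₐ = 9.268 Gm = 9.268e+09 m.
Use the vis-viva equation v² = GM(2/r − 1/a) with a = (rₚ + rₐ)/2 = (5.13e+08 + 9.268e+09)/2 = 4.8905e+09 m.
vₚ = √(GM · (2/rₚ − 1/a)) = √(4.267e+14 · (2/5.13e+08 − 1/4.8905e+09)) m/s ≈ 1256 m/s = 1.256 km/s.
vₐ = √(GM · (2/rₐ − 1/a)) = √(4.267e+14 · (2/9.268e+09 − 1/4.8905e+09)) m/s ≈ 69.49 m/s = 69.49 m/s.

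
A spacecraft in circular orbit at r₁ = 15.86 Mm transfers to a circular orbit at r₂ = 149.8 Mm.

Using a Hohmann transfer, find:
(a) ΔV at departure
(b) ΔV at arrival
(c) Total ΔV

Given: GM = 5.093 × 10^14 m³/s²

Convert to SI: r₁ = 15.86 Mm = 1.586e+07 m; r₂ = 149.8 Mm = 1.498e+08 m.
Transfer semi-major axis: a_t = (r₁ + r₂)/2 = (1.586e+07 + 1.498e+08)/2 = 8.283e+07 m.
Circular speeds: v₁ = √(GM/r₁) = 5666.77 m/s, v₂ = √(GM/r₂) = 1843.87 m/s.
Transfer speeds (vis-viva v² = GM(2/r − 1/a_t)): v₁ᵗ = 7620.74 m/s, v₂ᵗ = 806.842 m/s.
(a) ΔV₁ = |v₁ᵗ − v₁| ≈ 1954 m/s = 1.954 km/s.
(b) ΔV₂ = |v₂ − v₂ᵗ| ≈ 1037 m/s = 1.037 km/s.
(c) ΔV_total = ΔV₁ + ΔV₂ ≈ 2991 m/s = 2.991 km/s.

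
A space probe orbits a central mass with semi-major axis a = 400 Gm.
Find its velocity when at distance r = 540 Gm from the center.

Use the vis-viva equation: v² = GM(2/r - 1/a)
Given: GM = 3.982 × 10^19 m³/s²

Convert to SI: a = 400 Gm = 4e+11 m; r = 540 Gm = 5.4e+11 m.
Vis-viva: v = √(GM · (2/r − 1/a)).
2/r − 1/a = 2/5.4e+11 − 1/4e+11 = 1.2037e-12 m⁻¹.
v = √(3.982e+19 · 1.2037e-12) m/s ≈ 6923 m/s = 6.923 km/s.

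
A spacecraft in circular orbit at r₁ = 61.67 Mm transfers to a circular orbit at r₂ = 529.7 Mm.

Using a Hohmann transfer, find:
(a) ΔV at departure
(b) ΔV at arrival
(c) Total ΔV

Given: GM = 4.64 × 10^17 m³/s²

Convert to SI: r₁ = 61.67 Mm = 6.167e+07 m; r₂ = 529.7 Mm = 5.297e+08 m.
Transfer semi-major axis: a_t = (r₁ + r₂)/2 = (6.167e+07 + 5.297e+08)/2 = 2.95685e+08 m.
Circular speeds: v₁ = √(GM/r₁) = 86740.5 m/s, v₂ = √(GM/r₂) = 29596.7 m/s.
Transfer speeds (vis-viva v² = GM(2/r − 1/a_t)): v₁ᵗ = 116097 m/s, v₂ᵗ = 13516.6 m/s.
(a) ΔV₁ = |v₁ᵗ − v₁| ≈ 2.936e+04 m/s = 29.36 km/s.
(b) ΔV₂ = |v₂ − v₂ᵗ| ≈ 1.608e+04 m/s = 16.08 km/s.
(c) ΔV_total = ΔV₁ + ΔV₂ ≈ 4.544e+04 m/s = 45.44 km/s.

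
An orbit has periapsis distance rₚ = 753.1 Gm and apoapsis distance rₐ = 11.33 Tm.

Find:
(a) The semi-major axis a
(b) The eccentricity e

Convert to SI: rₚ = 753.1 Gm = 7.531e+11 m; rₐ = 11.33 Tm = 1.133e+13 m.
(a) a = (rₚ + rₐ) / 2 = (7.531e+11 + 1.133e+13) / 2 ≈ 6.042e+12 m = 6.042 Tm.
(b) e = (rₐ − rₚ) / (rₐ + rₚ) = (1.133e+13 − 7.531e+11) / (1.133e+13 + 7.531e+11) ≈ 0.8753.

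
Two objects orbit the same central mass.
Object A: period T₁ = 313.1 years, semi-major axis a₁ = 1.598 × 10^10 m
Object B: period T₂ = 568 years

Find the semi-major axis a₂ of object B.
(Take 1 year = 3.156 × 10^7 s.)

Convert to SI: T₁ = 313.1 years = 9.88144e+09 s; T₂ = 568 years = 1.79261e+10 s.
Kepler's third law: (T₁/T₂)² = (a₁/a₂)³ ⇒ a₂ = a₁ · (T₂/T₁)^(2/3).
T₂/T₁ = 1.79261e+10 / 9.88144e+09 = 1.81412.
a₂ = 1.598e+10 · (1.81412)^(2/3) m ≈ 2.377e+10 m = 2.377 × 10^10 m.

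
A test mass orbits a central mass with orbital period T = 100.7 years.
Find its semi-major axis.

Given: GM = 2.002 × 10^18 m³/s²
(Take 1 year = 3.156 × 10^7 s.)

Convert to SI: T = 100.7 years = 3.17809e+09 s.
Invert Kepler's third law: a = (GM · T² / (4π²))^(1/3).
Substituting T = 3.17809e+09 s and GM = 2.002e+18 m³/s²:
a = (2.002e+18 · (3.17809e+09)² / (4π²))^(1/3) m
a ≈ 8.001e+11 m = 800.1 Gm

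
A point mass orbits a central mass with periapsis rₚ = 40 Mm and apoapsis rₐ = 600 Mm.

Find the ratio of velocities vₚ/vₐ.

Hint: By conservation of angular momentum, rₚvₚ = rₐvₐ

Convert to SI: rₚ = 40 Mm = 4e+07 m; rₐ = 600 Mm = 6e+08 m.
Conservation of angular momentum gives rₚvₚ = rₐvₐ, so vₚ/vₐ = rₐ/rₚ.
vₚ/vₐ = 6e+08 / 4e+07 ≈ 15.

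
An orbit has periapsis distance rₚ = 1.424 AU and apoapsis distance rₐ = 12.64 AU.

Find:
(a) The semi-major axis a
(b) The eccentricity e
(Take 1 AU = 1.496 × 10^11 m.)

Convert to SI: rₚ = 1.424 AU = 2.1303e+11 m; rₐ = 12.64 AU = 1.89094e+12 m.
(a) a = (rₚ + rₐ) / 2 = (2.1303e+11 + 1.89094e+12) / 2 ≈ 1.052e+12 m = 7.032 AU.
(b) e = (rₐ − rₚ) / (rₐ + rₚ) = (1.89094e+12 − 2.1303e+11) / (1.89094e+12 + 2.1303e+11) ≈ 0.7975.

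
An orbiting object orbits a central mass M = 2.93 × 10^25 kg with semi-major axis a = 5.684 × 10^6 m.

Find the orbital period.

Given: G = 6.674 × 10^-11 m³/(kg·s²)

GM = G · M = 6.674e-11 · 2.93e+25 = 1.95548e+15 m³/s².
Kepler's third law: T = 2π √(a³ / GM).
Substituting a = 5.684e+06 m and GM = 1.95548e+15 m³/s²:
T = 2π √((5.684e+06)³ / 1.95548e+15) s
T ≈ 1925 s = 32.09 minutes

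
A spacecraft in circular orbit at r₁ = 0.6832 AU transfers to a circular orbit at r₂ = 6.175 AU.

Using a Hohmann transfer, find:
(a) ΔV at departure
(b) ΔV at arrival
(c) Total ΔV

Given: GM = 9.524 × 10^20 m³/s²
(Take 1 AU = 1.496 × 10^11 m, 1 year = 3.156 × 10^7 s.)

Convert to SI: r₁ = 0.6832 AU = 1.02207e+11 m; r₂ = 6.175 AU = 9.2378e+11 m.
Transfer semi-major axis: a_t = (r₁ + r₂)/2 = (1.02207e+11 + 9.2378e+11)/2 = 5.12993e+11 m.
Circular speeds: v₁ = √(GM/r₁) = 96531.7 m/s, v₂ = √(GM/r₂) = 32108.9 m/s.
Transfer speeds (vis-viva v² = GM(2/r − 1/a_t)): v₁ᵗ = 129538 m/s, v₂ᵗ = 14332.1 m/s.
(a) ΔV₁ = |v₁ᵗ − v₁| ≈ 3.301e+04 m/s = 6.963 AU/year.
(b) ΔV₂ = |v₂ − v₂ᵗ| ≈ 1.778e+04 m/s = 3.75 AU/year.
(c) ΔV_total = ΔV₁ + ΔV₂ ≈ 5.078e+04 m/s = 10.71 AU/year.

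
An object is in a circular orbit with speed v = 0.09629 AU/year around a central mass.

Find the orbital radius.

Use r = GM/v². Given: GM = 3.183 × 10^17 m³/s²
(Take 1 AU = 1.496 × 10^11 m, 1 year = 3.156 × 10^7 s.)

Convert to SI: v = 0.09629 AU/year = 456.432 m/s.
For a circular orbit, v² = GM / r, so r = GM / v².
r = 3.183e+17 / (456.432)² m ≈ 1.528e+12 m = 10.21 AU.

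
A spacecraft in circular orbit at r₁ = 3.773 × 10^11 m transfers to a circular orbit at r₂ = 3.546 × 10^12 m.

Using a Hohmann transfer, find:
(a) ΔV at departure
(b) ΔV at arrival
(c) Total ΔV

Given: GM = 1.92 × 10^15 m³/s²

Transfer semi-major axis: a_t = (r₁ + r₂)/2 = (3.773e+11 + 3.546e+12)/2 = 1.96165e+12 m.
Circular speeds: v₁ = √(GM/r₁) = 71.3357 m/s, v₂ = √(GM/r₂) = 23.2692 m/s.
Transfer speeds (vis-viva v² = GM(2/r − 1/a_t)): v₁ᵗ = 95.9104 m/s, v₂ᵗ = 10.205 m/s.
(a) ΔV₁ = |v₁ᵗ − v₁| ≈ 24.57 m/s = 24.57 m/s.
(b) ΔV₂ = |v₂ − v₂ᵗ| ≈ 13.06 m/s = 13.06 m/s.
(c) ΔV_total = ΔV₁ + ΔV₂ ≈ 37.64 m/s = 37.64 m/s.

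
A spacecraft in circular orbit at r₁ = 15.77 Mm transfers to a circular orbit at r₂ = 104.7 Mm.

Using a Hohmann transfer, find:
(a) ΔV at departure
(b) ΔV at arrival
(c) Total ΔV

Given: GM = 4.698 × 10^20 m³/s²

Convert to SI: r₁ = 15.77 Mm = 1.577e+07 m; r₂ = 104.7 Mm = 1.047e+08 m.
Transfer semi-major axis: a_t = (r₁ + r₂)/2 = (1.577e+07 + 1.047e+08)/2 = 6.0235e+07 m.
Circular speeds: v₁ = √(GM/r₁) = 5.45809e+06 m/s, v₂ = √(GM/r₂) = 2.11828e+06 m/s.
Transfer speeds (vis-viva v² = GM(2/r − 1/a_t)): v₁ᵗ = 7.19597e+06 m/s, v₂ᵗ = 1.08386e+06 m/s.
(a) ΔV₁ = |v₁ᵗ − v₁| ≈ 1.738e+06 m/s = 1738 km/s.
(b) ΔV₂ = |v₂ − v₂ᵗ| ≈ 1.034e+06 m/s = 1034 km/s.
(c) ΔV_total = ΔV₁ + ΔV₂ ≈ 2.772e+06 m/s = 2772 km/s.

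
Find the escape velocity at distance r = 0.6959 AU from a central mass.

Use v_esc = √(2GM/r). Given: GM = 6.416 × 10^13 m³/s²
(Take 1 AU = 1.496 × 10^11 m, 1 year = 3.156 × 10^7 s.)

Convert to SI: r = 0.6959 AU = 1.04107e+11 m.
Escape velocity comes from setting total energy to zero: ½v² − GM/r = 0 ⇒ v_esc = √(2GM / r).
v_esc = √(2 · 6.416e+13 / 1.04107e+11) m/s ≈ 35.11 m/s = 0.007407 AU/year.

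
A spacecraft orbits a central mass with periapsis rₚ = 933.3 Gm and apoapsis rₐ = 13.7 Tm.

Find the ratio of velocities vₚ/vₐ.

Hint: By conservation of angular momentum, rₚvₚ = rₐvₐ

Convert to SI: rₚ = 933.3 Gm = 9.333e+11 m; rₐ = 13.7 Tm = 1.37e+13 m.
Conservation of angular momentum gives rₚvₚ = rₐvₐ, so vₚ/vₐ = rₐ/rₚ.
vₚ/vₐ = 1.37e+13 / 9.333e+11 ≈ 14.68.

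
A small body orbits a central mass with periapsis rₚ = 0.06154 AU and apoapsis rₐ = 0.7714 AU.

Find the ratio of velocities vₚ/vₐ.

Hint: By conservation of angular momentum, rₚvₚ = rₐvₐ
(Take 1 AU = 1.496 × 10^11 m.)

Convert to SI: rₚ = 0.06154 AU = 9.20638e+09 m; rₐ = 0.7714 AU = 1.15401e+11 m.
Conservation of angular momentum gives rₚvₚ = rₐvₐ, so vₚ/vₐ = rₐ/rₚ.
vₚ/vₐ = 1.15401e+11 / 9.20638e+09 ≈ 12.53.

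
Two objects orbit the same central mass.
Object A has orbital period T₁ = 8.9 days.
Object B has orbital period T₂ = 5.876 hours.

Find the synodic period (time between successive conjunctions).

Convert to SI: T₁ = 8.9 days = 768960 s; T₂ = 5.876 hours = 21153.6 s.
T_syn = |T₁ · T₂ / (T₁ − T₂)|.
T_syn = |768960 · 21153.6 / (768960 − 21153.6)| s ≈ 2.175e+04 s = 6.042 hours.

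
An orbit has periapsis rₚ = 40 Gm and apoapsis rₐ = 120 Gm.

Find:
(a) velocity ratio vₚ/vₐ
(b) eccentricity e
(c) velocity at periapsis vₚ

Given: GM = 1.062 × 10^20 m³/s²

Convert to SI: rₚ = 40 Gm = 4e+10 m; rₐ = 120 Gm = 1.2e+11 m.
(a) Conservation of angular momentum (rₚvₚ = rₐvₐ) gives vₚ/vₐ = rₐ/rₚ = 1.2e+11/4e+10 ≈ 3
(b) e = (rₐ − rₚ)/(rₐ + rₚ) = (1.2e+11 − 4e+10)/(1.2e+11 + 4e+10) ≈ 0.5
(c) With a = (rₚ + rₐ)/2 = 8e+10 m, vₚ = √(GM (2/rₚ − 1/a)) = √(1.062e+20 · (2/4e+10 − 1/8e+10)) m/s ≈ 6.311e+04 m/s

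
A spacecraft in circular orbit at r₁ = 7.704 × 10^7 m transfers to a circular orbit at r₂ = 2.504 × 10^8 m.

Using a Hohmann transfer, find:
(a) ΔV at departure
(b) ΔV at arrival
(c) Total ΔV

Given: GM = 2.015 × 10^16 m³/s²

Transfer semi-major axis: a_t = (r₁ + r₂)/2 = (7.704e+07 + 2.504e+08)/2 = 1.6372e+08 m.
Circular speeds: v₁ = √(GM/r₁) = 16172.6 m/s, v₂ = √(GM/r₂) = 8970.58 m/s.
Transfer speeds (vis-viva v² = GM(2/r − 1/a_t)): v₁ᵗ = 20000.7 m/s, v₂ᵗ = 6153.58 m/s.
(a) ΔV₁ = |v₁ᵗ − v₁| ≈ 3828 m/s = 3.828 km/s.
(b) ΔV₂ = |v₂ − v₂ᵗ| ≈ 2817 m/s = 2.817 km/s.
(c) ΔV_total = ΔV₁ + ΔV₂ ≈ 6645 m/s = 6.645 km/s.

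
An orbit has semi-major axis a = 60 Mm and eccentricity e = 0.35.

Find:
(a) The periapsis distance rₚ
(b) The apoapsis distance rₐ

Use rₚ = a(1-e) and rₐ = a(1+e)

Convert to SI: a = 60 Mm = 6e+07 m.
(a) rₚ = a(1 − e) = 6e+07 · (1 − 0.35) = 6e+07 · 0.65 ≈ 3.9e+07 m = 39 Mm.
(b) rₐ = a(1 + e) = 6e+07 · (1 + 0.35) = 6e+07 · 1.35 ≈ 8.1e+07 m = 81 Mm.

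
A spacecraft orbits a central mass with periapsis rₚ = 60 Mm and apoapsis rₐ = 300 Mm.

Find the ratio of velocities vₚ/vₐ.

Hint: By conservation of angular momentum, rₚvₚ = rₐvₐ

Convert to SI: rₚ = 60 Mm = 6e+07 m; rₐ = 300 Mm = 3e+08 m.
Conservation of angular momentum gives rₚvₚ = rₐvₐ, so vₚ/vₐ = rₐ/rₚ.
vₚ/vₐ = 3e+08 / 6e+07 ≈ 5.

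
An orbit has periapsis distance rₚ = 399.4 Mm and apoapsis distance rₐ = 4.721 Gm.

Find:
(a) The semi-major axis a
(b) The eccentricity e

Convert to SI: rₚ = 399.4 Mm = 3.994e+08 m; rₐ = 4.721 Gm = 4.721e+09 m.
(a) a = (rₚ + rₐ) / 2 = (3.994e+08 + 4.721e+09) / 2 ≈ 2.56e+09 m = 2.56 Gm.
(b) e = (rₐ − rₚ) / (rₐ + rₚ) = (4.721e+09 − 3.994e+08) / (4.721e+09 + 3.994e+08) ≈ 0.844.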